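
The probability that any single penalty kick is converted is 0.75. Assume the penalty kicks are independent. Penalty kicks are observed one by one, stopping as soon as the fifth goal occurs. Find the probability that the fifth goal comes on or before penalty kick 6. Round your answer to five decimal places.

0.53394

Finishing within 6 penalty kicks ⇔ at least 5 successes in the first 6. With X ~ Binomial(6, 0.75), P(Y ≤ 6) = 1 − P(X ≤ 4).
  k=0: C(6,0)·0.75^0·0.25^6 = 0.0002441
  k=1: C(6,1)·0.75^1·0.25^5 = 0.0043945
  k=2: C(6,2)·0.75^2·0.25^4 = 0.0329590
  k=3: C(6,3)·0.75^3·0.25^3 = 0.1318359
  k=4: C(6,4)·0.75^4·0.25^2 = 0.2966309
1 − 0.4660645 = 0.5339355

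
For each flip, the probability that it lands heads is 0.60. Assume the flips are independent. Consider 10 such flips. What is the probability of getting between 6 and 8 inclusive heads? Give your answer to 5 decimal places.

0.58675

X ~ Binomial(10, 0.60); P(6 ≤ X ≤ 8) = Σ C(10,k) p^k (1−p)^(10−k) over k:
  k=6: C(10,6)·0.60^6·0.40^4 = 0.2508227
  k=7: C(10,7)·0.60^7·0.40^3 = 0.2149908
  k=8: C(10,8)·0.60^8·0.40^2 = 0.1209324
Total = 0.5867459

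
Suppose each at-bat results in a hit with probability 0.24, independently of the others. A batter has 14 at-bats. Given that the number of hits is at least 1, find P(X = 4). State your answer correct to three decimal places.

0.218

X ~ Binomial(14, 0.24). Want P(X=4 | X≥1) = P(X=4) / P(X≥1).
P(X=4) = C(14,4)·0.24^4·0.76^10 = 0.21351
P(X≥1) = 1 − 0.02145 = 0.97855
Ratio = 0.21351 / 0.97855 = 0.21819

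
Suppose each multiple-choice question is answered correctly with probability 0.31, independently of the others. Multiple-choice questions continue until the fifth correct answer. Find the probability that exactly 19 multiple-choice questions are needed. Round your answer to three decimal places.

0.049

Y = trial on which the fifth success occurs; negative binomial, r=5, p=0.31.
P(Y=19) = C(18,4) · p^5 · (1−p)^14
= 3060 · 0.0028629 · 0.0055448 = 0.04858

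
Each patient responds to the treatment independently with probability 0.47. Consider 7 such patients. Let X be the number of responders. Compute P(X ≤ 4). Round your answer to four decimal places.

X ~ Binomial(7, 0.47); P(X ≤ 4) = Σ C(7,k) p^k (1−p)^(7−k) over k:
  k=0: C(7,0)·0.47^0·0.53^7 = 0.011747
  k=1: C(7,1)·0.47^1·0.53^6 = 0.072921
  k=2: C(7,2)·0.47^2·0.53^5 = 0.193997
  k=3: C(7,3)·0.47^3·0.53^4 = 0.286725
  k=4: C(7,4)·0.47^4·0.53^3 = 0.254265
Total = 0.819655

0.8197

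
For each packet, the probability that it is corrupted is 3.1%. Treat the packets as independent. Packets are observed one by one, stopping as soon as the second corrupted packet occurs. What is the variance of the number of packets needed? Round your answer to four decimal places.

2016.6493

Y = total packets until the second success; negative binomial with r=2, p=0.031.
Var(Y) = r(1−p)/p² = 2·0.969 / 0.031² = 2016.649324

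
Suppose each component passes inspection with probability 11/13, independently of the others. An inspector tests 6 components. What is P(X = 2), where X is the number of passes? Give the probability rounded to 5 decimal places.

0.00602

X ~ Binomial(n=6, p=0.846154).
P(X=2) = C(6,2) · p^2 · (1−p)^4
= 15 · 0.71598 · 0.0005602 = 0.0060164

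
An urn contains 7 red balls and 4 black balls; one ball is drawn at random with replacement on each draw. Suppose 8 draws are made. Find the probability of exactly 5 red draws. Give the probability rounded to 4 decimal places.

X ~ Binomial(n=8, p=0.636364).
P(X=5) = C(8,5) · p^5 · (1−p)^3
= 56 · 0.10436 · 0.048084 = 0.281007

0.2810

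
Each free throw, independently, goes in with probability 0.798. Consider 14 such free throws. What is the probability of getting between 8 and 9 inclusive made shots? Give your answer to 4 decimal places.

X ~ Binomial(14, 0.798); P(8 ≤ X ≤ 9) = Σ C(14,k) p^k (1−p)^(14−k) over k:
  k=8: C(14,8)·0.798^8·0.202^6 = 0.033550
  k=9: C(14,9)·0.798^9·0.202^5 = 0.088358
Total = 0.121908

0.1219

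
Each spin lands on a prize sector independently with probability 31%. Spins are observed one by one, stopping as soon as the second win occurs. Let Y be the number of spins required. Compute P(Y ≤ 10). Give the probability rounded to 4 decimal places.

0.8656

Finishing within 10 spins ⇔ at least 2 successes in the first 10. With X ~ Binomial(10, 0.31), P(Y ≤ 10) = 1 − P(X ≤ 1).
  k=0: C(10,0)·0.31^0·0.69^10 = 0.024462
  k=1: C(10,1)·0.31^1·0.69^9 = 0.109901
1 − 0.134363 = 0.865637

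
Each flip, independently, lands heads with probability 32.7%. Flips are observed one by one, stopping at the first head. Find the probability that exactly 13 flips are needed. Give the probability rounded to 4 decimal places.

0.0028

Geometric (trials to first success), p = 0.327.
P(Y = 13) = (1−p)^12 · p = 0.0086334 · 0.327 = 0.002823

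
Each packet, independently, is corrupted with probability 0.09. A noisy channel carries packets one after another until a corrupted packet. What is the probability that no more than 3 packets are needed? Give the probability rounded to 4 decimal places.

0.2464

Y = number of packets to the first success; geometric, p = 0.09.
P(Y ≤ 3) = 1 − (1−p)^3 = 1 − 0.753571 = 0.246429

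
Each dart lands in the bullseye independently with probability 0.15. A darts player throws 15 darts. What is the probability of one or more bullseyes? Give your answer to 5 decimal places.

0.91265

P(at least one) = 1 − P(none) = 1 − (1 − 0.15)^15
= 1 − 0.0873542 = 0.9126458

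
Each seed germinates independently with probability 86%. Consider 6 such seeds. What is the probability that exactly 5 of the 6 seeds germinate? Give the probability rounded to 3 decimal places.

0.395

X ~ Binomial(n=6, p=0.86).
P(X=5) = C(6,5) · p^5 · (1−p)^1
= 6 · 0.47043 · 0.14 = 0.39516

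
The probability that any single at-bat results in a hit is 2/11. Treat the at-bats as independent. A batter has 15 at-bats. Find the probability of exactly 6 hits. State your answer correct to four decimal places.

X ~ Binomial(n=15, p=0.181818).
P(X=6) = C(15,6) · p^6 · (1−p)^9
= 5005 · 3.6126e-05 · 0.1643 = 0.029708

0.0297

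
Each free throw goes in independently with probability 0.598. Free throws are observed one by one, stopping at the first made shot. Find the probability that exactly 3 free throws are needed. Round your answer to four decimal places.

Geometric (trials to first success), p = 0.598.
P(Y = 3) = (1−p)^2 · p = 0.1616 · 0.598 = 0.096639

0.0966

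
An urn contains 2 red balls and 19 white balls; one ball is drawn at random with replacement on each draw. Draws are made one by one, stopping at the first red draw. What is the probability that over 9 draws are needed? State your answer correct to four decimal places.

0.4063

Y = number of draws to the first success; geometric, p = 0.095238.
P(Y > 9) = P(first 9 all fail) = (1−p)^9 = 0.406264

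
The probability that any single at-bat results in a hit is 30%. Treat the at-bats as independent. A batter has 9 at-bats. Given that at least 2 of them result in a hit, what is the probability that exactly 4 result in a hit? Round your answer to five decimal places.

X ~ Binomial(9, 0.30). Want P(X=4 | X≥2) = P(X=4) / P(X≥2).
P(X=4) = C(9,4)·0.30^4·0.70^5 = 0.1715322
P(X≥2) = 1 − 0.0403536 − 0.1556496 = 0.8039968
Ratio = 0.1715322 / 0.8039968 = 0.2133494

0.21335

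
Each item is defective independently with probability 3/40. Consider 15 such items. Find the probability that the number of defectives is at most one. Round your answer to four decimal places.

0.6882

X ~ Binomial(15, 0.075); P(X ≤ 1) = Σ C(15,k) p^k (1−p)^(15−k) over k:
  k=0: C(15,0)·0.075^0·0.925^15 = 0.310546
  k=1: C(15,1)·0.075^1·0.925^14 = 0.377691
Total = 0.688237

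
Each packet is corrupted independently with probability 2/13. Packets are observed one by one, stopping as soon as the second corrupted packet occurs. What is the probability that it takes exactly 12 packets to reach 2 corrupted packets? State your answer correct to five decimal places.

Y = trial on which the second success occurs; negative binomial, r=2, p=0.153846.
P(Y=12) = C(11,1) · p^2 · (1−p)^10
= 11 · 0.023669 · 0.18815 = 0.0489846

0.04898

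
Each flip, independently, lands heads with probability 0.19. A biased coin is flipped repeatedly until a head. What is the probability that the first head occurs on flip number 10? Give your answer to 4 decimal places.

0.0285

Geometric (trials to first success), p = 0.19.
P(Y = 10) = (1−p)^9 · p = 0.15009 · 0.19 = 0.028518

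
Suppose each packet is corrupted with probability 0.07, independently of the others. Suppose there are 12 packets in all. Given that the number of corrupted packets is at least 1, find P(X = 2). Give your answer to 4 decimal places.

0.2692

X ~ Binomial(12, 0.07). Want P(X=2 | X≥1) = P(X=2) / P(X≥1).
P(X=2) = C(12,2)·0.07^2·0.93^10 = 0.156520
P(X≥1) = 1 − 0.418596 = 0.581404
Ratio = 0.156520 / 0.581404 = 0.269210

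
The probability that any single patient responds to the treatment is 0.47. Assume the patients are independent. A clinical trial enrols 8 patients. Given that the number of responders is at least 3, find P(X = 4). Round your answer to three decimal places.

X ~ Binomial(8, 0.47). Want P(X=4 | X≥3) = P(X=4) / P(X≥3).
P(X=4) = C(8,4)·0.47^4·0.53^4 = 0.26952
P(X≥3) = 1 − 0.00623 − 0.04417 − 0.13709 = 0.81251
Ratio = 0.26952 / 0.81251 = 0.33171

0.332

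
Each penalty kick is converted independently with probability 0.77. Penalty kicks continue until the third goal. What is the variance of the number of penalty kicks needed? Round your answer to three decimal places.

1.164

Y = total penalty kicks until the third success; negative binomial with r=3, p=0.77.
Var(Y) = r(1−p)/p² = 3·0.23 / 0.77² = 1.16377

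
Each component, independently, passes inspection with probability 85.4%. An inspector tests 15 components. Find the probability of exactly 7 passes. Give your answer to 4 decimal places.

0.0004

X ~ Binomial(n=15, p=0.854).
P(X=7) = C(15,7) · p^7 · (1−p)^8
= 6435 · 0.33129 · 2.0645e-07 = 0.000440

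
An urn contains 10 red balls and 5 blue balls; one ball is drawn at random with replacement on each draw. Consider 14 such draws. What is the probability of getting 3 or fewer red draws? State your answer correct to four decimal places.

X ~ Binomial(14, 0.666667); P(X ≤ 3) = Σ C(14,k) p^k (1−p)^(14−k) over k:
  k=0: C(14,0)·0.666667^0·0.333333^14 = 0.000000
  k=1: C(14,1)·0.666667^1·0.333333^13 = 0.000006
  k=2: C(14,2)·0.666667^2·0.333333^12 = 0.000076
  k=3: C(14,3)·0.666667^3·0.333333^11 = 0.000609
Total = 0.000691

0.0007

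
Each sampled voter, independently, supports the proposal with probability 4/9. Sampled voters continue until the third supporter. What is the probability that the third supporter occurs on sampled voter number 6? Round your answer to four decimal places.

0.1505

Y = trial on which the third success occurs; negative binomial, r=3, p=0.444444.
P(Y=6) = C(5,2) · p^3 · (1−p)^3
= 10 · 0.087791 · 0.17147 = 0.150534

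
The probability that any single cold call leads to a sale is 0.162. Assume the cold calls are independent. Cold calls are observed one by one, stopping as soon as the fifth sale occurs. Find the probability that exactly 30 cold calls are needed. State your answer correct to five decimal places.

0.03194

Y = trial on which the fifth success occurs; negative binomial, r=5, p=0.162.
P(Y=30) = C(29,4) · p^5 · (1−p)^25
= 23751 · 0.00011158 · 0.012053 = 0.0319417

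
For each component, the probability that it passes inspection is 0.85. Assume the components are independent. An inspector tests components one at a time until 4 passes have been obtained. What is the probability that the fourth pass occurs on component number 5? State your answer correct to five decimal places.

Y = trial on which the fourth success occurs; negative binomial, r=4, p=0.85.
P(Y=5) = C(4,3) · p^4 · (1−p)^1
= 4 · 0.52201 · 0.15 = 0.3132038

0.31320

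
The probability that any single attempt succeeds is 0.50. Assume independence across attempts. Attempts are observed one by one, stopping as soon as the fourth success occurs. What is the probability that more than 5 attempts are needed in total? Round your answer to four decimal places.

0.8125

Needing more than 5 attempts ⇔ fewer than 4 successes in the first 5. With X ~ Binomial(5, 0.50), P(Y > 5) = P(X ≤ 3).
  k=0: C(5,0)·0.50^0·0.50^5 = 0.031250
  k=1: C(5,1)·0.50^1·0.50^4 = 0.156250
  k=2: C(5,2)·0.50^2·0.50^3 = 0.312500
  k=3: C(5,3)·0.50^3·0.50^2 = 0.312500
P(X ≤ 3) = 0.812500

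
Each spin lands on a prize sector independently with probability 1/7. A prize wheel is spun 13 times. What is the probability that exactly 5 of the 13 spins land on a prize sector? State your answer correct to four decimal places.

X ~ Binomial(n=13, p=0.142857).
P(X=5) = C(13,5) · p^5 · (1−p)^8
= 1287 · 5.9499e-05 · 0.29136 = 0.022311

0.0223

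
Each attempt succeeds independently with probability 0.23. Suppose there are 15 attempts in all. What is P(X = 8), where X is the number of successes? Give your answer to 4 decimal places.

0.0081

X ~ Binomial(n=15, p=0.23).
P(X=8) = C(15,8) · p^8 · (1−p)^7
= 6435 · 7.8311e-06 · 0.16049 = 0.008087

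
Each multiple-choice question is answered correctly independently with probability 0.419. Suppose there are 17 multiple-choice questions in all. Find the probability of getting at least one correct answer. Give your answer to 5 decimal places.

P(at least one) = 1 − P(none) = 1 − (1 − 0.419)^17
= 1 − 0.0000979 = 0.9999021

0.99990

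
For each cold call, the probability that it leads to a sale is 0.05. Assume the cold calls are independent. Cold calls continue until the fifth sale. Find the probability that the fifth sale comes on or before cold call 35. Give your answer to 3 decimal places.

0.029

Finishing within 35 cold calls ⇔ at least 5 successes in the first 35. With X ~ Binomial(35, 0.05), P(Y ≤ 35) = 1 − P(X ≤ 4).
  k=0: C(35,0)·0.05^0·0.95^35 = 0.16608
  k=1: C(35,1)·0.05^1·0.95^34 = 0.30594
  k=2: C(35,2)·0.05^2·0.95^33 = 0.27374
  k=3: C(35,3)·0.05^3·0.95^32 = 0.15848
  k=4: C(35,4)·0.05^4·0.95^31 = 0.06673
1 − 0.97097 = 0.02903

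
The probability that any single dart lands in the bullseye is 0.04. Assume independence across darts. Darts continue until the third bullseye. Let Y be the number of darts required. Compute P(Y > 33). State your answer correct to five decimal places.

0.85579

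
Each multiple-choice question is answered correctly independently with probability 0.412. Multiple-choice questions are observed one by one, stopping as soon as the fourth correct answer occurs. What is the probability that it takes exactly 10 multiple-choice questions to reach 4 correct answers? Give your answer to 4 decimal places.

Y = trial on which the fourth success occurs; negative binomial, r=4, p=0.412.
P(Y=10) = C(9,3) · p^4 · (1−p)^6
= 84 · 0.028813 · 0.04133 = 0.100030

0.1000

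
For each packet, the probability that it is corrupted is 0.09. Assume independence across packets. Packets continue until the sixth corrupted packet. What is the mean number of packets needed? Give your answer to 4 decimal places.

Y = total packets until the sixth success; negative binomial with r=6, p=0.09.
E[Y] = r / p = 6 / 0.09 = 66.666667

66.6667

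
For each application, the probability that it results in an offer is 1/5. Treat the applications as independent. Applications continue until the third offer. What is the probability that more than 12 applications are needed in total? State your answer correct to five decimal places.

Needing more than 12 applications ⇔ fewer than 3 successes in the first 12. With X ~ Binomial(12, 0.20), P(Y > 12) = P(X ≤ 2).
  k=0: C(12,0)·0.20^0·0.80^12 = 0.0687195
  k=1: C(12,1)·0.20^1·0.80^11 = 0.2061584
  k=2: C(12,2)·0.20^2·0.80^10 = 0.2834678
P(X ≤ 2) = 0.5583457

0.55835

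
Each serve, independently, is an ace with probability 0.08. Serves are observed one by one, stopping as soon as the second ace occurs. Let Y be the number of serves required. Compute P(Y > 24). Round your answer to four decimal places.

Needing more than 24 serves ⇔ fewer than 2 successes in the first 24. With X ~ Binomial(24, 0.08), P(Y > 24) = P(X ≤ 1).
  k=0: C(24,0)·0.08^0·0.92^24 = 0.135179
  k=1: C(24,1)·0.08^1·0.92^23 = 0.282112
P(X ≤ 1) = 0.417290

0.4173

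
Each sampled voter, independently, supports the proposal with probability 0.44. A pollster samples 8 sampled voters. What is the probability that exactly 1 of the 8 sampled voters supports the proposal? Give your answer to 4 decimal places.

0.0608

X ~ Binomial(n=8, p=0.44).
P(X=1) = C(8,1) · p^1 · (1−p)^7
= 8 · 0.44 · 0.017271 = 0.060794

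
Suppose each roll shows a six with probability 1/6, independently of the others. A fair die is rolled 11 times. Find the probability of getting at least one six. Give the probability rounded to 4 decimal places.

0.8654

P(at least one) = 1 − P(none) = 1 − (1 − 0.166667)^11
= 1 − 0.134588 = 0.865412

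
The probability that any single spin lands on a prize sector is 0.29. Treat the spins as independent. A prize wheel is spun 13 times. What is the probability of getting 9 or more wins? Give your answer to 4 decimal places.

X ~ Binomial(13, 0.29); P(X ≥ 9) = Σ C(13,k) p^k (1−p)^(13−k) over k:
  k=9: C(13,9)·0.29^9·0.71^4 = 0.002636
  k=10: C(13,10)·0.29^10·0.71^3 = 0.000431
  k=11: C(13,11)·0.29^11·0.71^2 = 0.000048
  k=12: C(13,12)·0.29^12·0.71^1 = 0.000003
  k=13: C(13,13)·0.29^13·0.71^0 = 0.000000
Total = 0.003118

0.0031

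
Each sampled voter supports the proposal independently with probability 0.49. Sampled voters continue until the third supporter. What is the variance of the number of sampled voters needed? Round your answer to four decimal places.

6.3723

Y = total sampled voters until the third success; negative binomial with r=3, p=0.49.
Var(Y) = r(1−p)/p² = 3·0.51 / 0.49² = 6.372345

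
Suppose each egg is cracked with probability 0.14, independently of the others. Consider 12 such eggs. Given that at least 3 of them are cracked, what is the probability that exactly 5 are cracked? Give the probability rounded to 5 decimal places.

0.06435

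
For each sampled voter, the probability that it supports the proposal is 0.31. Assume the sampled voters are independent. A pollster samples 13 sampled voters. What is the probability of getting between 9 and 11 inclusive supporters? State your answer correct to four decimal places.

0.0051

X ~ Binomial(13, 0.31); P(9 ≤ X ≤ 11) = Σ C(13,k) p^k (1−p)^(13−k) over k:
  k=9: C(13,9)·0.31^9·0.69^4 = 0.004285
  k=10: C(13,10)·0.31^10·0.69^3 = 0.000770
  k=11: C(13,11)·0.31^11·0.69^2 = 0.000094
Total = 0.005149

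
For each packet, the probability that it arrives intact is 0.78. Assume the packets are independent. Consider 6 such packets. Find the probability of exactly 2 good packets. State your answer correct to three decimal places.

0.021

X ~ Binomial(n=6, p=0.78).
P(X=2) = C(6,2) · p^2 · (1−p)^4
= 15 · 0.6084 · 0.0023426 = 0.02138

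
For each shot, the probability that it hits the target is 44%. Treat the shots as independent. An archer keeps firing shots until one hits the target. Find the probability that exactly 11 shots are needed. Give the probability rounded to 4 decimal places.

0.0013

Geometric (trials to first success), p = 0.44.
P(Y = 11) = (1−p)^10 · p = 0.0030331 · 0.44 = 0.001335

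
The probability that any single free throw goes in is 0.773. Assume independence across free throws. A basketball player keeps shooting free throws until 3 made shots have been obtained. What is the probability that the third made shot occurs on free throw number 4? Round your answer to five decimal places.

0.31455

Y = trial on which the third success occurs; negative binomial, r=3, p=0.773.
P(Y=4) = C(3,2) · p^3 · (1−p)^1
= 3 · 0.46189 · 0.227 = 0.3145470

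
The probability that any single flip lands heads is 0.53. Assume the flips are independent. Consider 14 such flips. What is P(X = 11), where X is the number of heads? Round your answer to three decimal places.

X ~ Binomial(n=14, p=0.53).
P(X=11) = C(14,11) · p^11 · (1−p)^3
= 364 · 0.0009269 · 0.10382 = 0.03503

0.035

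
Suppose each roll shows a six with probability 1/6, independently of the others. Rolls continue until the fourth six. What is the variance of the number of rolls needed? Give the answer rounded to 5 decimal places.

120.00000

Y = total rolls until the fourth success; negative binomial with r=4, p=0.166667.
Var(Y) = r(1−p)/p² = 4·0.833333 / 0.166667² = 120.0000000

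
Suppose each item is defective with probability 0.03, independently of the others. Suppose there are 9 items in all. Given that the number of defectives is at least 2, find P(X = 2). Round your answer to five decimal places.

0.92970

X ~ Binomial(9, 0.03). Want P(X=2 | X≥2) = P(X=2) / P(X≥2).
P(X=2) = C(9,2)·0.03^2·0.97^7 = 0.0261786
P(X≥2) = 1 − 0.7602311 − 0.2116107 = 0.0281582
Ratio = 0.0261786 / 0.0281582 = 0.9296976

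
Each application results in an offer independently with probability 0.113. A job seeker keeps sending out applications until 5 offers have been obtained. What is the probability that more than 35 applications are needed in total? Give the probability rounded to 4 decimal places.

Needing more than 35 applications ⇔ fewer than 5 successes in the first 35. With X ~ Binomial(35, 0.113), P(Y > 35) = P(X ≤ 4).
  k=0: C(35,0)·0.113^0·0.887^35 = 0.015043
  k=1: C(35,1)·0.113^1·0.887^34 = 0.067073
  k=2: C(35,2)·0.113^2·0.887^33 = 0.145262
  k=3: C(35,3)·0.113^3·0.887^32 = 0.203564
  k=4: C(35,4)·0.113^4·0.887^31 = 0.207465
P(X ≤ 4) = 0.638408

0.6384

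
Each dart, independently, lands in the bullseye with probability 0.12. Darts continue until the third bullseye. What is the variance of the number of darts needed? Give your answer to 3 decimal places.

Y = total darts until the third success; negative binomial with r=3, p=0.12.
Var(Y) = r(1−p)/p² = 3·0.88 / 0.12² = 183.33333

183.333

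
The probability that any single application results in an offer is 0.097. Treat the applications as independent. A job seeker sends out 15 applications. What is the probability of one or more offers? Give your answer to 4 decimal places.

P(at least one) = 1 − P(none) = 1 − (1 − 0.097)^15
= 1 − 0.216429 = 0.783571

0.7836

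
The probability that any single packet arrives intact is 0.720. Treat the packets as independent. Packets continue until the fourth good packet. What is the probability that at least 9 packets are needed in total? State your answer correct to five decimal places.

0.04378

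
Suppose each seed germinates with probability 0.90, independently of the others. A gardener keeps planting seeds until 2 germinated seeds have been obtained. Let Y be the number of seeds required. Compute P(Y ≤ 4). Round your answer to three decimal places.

Finishing within 4 seeds ⇔ at least 2 successes in the first 4. With X ~ Binomial(4, 0.90), P(Y ≤ 4) = 1 − P(X ≤ 1).
  k=0: C(4,0)·0.90^0·0.10^4 = 0.00010
  k=1: C(4,1)·0.90^1·0.10^3 = 0.00360
1 − 0.00370 = 0.99630

0.996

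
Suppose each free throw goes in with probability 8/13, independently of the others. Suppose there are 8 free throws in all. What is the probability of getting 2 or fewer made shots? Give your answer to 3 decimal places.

0.041

X ~ Binomial(8, 0.615385); P(X ≤ 2) = Σ C(8,k) p^k (1−p)^(8−k) over k:
  k=0: C(8,0)·0.615385^0·0.384615^8 = 0.00048
  k=1: C(8,1)·0.615385^1·0.384615^7 = 0.00613
  k=2: C(8,2)·0.615385^2·0.384615^6 = 0.03433
Total = 0.04093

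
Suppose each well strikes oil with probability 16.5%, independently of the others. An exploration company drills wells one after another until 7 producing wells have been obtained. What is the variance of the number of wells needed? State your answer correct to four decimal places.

Y = total wells until the seventh success; negative binomial with r=7, p=0.165.
Var(Y) = r(1−p)/p² = 7·0.835 / 0.165² = 214.692378

214.6924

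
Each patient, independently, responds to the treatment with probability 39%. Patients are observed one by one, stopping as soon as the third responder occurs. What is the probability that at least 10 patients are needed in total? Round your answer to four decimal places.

0.2511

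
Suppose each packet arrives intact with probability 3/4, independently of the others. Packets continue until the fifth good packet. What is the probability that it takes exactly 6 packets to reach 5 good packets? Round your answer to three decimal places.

0.297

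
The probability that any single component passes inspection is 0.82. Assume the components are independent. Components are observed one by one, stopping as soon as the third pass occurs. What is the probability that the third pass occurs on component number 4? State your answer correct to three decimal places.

0.298

Y = trial on which the third success occurs; negative binomial, r=3, p=0.82.
P(Y=4) = C(3,2) · p^3 · (1−p)^1
= 3 · 0.55137 · 0.18 = 0.29774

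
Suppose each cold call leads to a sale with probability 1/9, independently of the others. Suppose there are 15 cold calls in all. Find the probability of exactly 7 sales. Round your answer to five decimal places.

X ~ Binomial(n=15, p=0.111111).
P(X=7) = C(15,7) · p^7 · (1−p)^8
= 6435 · 2.0908e-07 · 0.38974 = 0.0005244

0.00052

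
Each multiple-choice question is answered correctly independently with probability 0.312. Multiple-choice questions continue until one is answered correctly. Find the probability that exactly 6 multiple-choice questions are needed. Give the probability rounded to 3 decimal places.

0.048

Geometric (trials to first success), p = 0.312.
P(Y = 6) = (1−p)^5 · p = 0.15415 · 0.312 = 0.04809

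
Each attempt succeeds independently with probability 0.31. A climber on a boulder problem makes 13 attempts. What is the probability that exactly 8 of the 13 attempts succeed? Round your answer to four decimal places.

X ~ Binomial(n=13, p=0.31).
P(X=8) = C(13,8) · p^8 · (1−p)^5
= 1287 · 8.5289e-05 · 0.1564 = 0.017168

0.0172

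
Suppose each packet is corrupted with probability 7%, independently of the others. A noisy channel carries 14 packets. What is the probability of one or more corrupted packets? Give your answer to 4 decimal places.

P(at least one) = 1 − P(none) = 1 − (1 − 0.07)^14
= 1 − 0.362044 = 0.637956

0.6380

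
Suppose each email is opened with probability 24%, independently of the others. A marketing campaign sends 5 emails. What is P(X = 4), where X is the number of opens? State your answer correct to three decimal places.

X ~ Binomial(n=5, p=0.24).
P(X=4) = C(5,4) · p^4 · (1−p)^1
= 5 · 0.0033178 · 0.76 = 0.01261

0.013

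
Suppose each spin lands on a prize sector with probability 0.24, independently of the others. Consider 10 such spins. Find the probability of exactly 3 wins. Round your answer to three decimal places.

0.243

X ~ Binomial(n=10, p=0.24).
P(X=3) = C(10,3) · p^3 · (1−p)^7
= 120 · 0.013824 · 0.14645 = 0.24295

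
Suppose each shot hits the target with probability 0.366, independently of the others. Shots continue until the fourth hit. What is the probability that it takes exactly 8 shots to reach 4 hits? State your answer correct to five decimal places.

0.10147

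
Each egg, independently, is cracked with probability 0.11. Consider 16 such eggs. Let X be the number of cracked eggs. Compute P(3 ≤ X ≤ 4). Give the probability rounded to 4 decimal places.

0.2297

X ~ Binomial(16, 0.11); P(3 ≤ X ≤ 4) = Σ C(16,k) p^k (1−p)^(16−k) over k:
  k=3: C(16,3)·0.11^3·0.89^13 = 0.163846
  k=4: C(16,4)·0.11^4·0.89^12 = 0.065815
Total = 0.229661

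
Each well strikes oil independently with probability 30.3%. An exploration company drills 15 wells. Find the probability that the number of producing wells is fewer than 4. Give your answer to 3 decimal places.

X ~ Binomial(15, 0.303); P(X ≤ 3) = Σ C(15,k) p^k (1−p)^(15−k) over k:
  k=0: C(15,0)·0.303^0·0.697^15 = 0.00445
  k=1: C(15,1)·0.303^1·0.697^14 = 0.02903
  k=2: C(15,2)·0.303^2·0.697^13 = 0.08833
  k=3: C(15,3)·0.303^3·0.697^12 = 0.16639
Total = 0.28820

0.288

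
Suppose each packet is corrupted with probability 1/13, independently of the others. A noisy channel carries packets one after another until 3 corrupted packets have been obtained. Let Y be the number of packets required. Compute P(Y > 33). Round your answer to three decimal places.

Needing more than 33 packets ⇔ fewer than 3 successes in the first 33. With X ~ Binomial(33, 0.076923), P(Y > 33) = P(X ≤ 2).
  k=0: C(33,0)·0.076923^0·0.923077^33 = 0.07126
  k=1: C(33,1)·0.076923^1·0.923077^32 = 0.19597
  k=2: C(33,2)·0.076923^2·0.923077^31 = 0.26129
P(X ≤ 2) = 0.52852

0.529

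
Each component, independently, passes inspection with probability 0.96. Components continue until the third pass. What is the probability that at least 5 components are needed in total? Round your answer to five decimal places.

0.00910

Needing more than 4 components ⇔ fewer than 3 successes in the first 4. With X ~ Binomial(4, 0.96), P(Y > 4) = P(X ≤ 2).
  k=0: C(4,0)·0.96^0·0.04^4 = 0.0000026
  k=1: C(4,1)·0.96^1·0.04^3 = 0.0002458
  k=2: C(4,2)·0.96^2·0.04^2 = 0.0088474
P(X ≤ 2) = 0.0090957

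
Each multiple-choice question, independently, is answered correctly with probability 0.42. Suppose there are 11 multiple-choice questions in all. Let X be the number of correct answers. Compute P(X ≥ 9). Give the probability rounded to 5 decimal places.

0.00869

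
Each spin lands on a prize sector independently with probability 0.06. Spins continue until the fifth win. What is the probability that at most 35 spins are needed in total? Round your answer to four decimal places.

0.0563

Finishing within 35 spins ⇔ at least 5 successes in the first 35. With X ~ Binomial(35, 0.06), P(Y ≤ 35) = 1 − P(X ≤ 4).
  k=0: C(35,0)·0.06^0·0.94^35 = 0.114677
  k=1: C(35,1)·0.06^1·0.94^34 = 0.256192
  k=2: C(35,2)·0.06^2·0.94^33 = 0.277996
  k=3: C(35,3)·0.06^3·0.94^32 = 0.195189
  k=4: C(35,4)·0.06^4·0.94^31 = 0.099671
1 − 0.943725 = 0.056275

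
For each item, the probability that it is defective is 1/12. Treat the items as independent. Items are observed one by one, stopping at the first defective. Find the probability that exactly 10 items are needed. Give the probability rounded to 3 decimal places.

Geometric (trials to first success), p = 0.083333.
P(Y = 10) = (1−p)^9 · p = 0.45699 · 0.083333 = 0.03808

0.038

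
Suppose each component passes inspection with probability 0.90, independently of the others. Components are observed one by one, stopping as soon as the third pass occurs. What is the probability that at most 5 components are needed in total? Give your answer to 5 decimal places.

0.99144

Finishing within 5 components ⇔ at least 3 successes in the first 5. With X ~ Binomial(5, 0.90), P(Y ≤ 5) = 1 − P(X ≤ 2).
  k=0: C(5,0)·0.90^0·0.10^5 = 0.0000100
  k=1: C(5,1)·0.90^1·0.10^4 = 0.0004500
  k=2: C(5,2)·0.90^2·0.10^3 = 0.0081000
1 − 0.0085600 = 0.9914400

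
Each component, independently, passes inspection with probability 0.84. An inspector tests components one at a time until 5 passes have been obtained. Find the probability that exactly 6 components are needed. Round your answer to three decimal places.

0.335

Y = trial on which the fifth success occurs; negative binomial, r=5, p=0.84.
P(Y=6) = C(5,4) · p^5 · (1−p)^1
= 5 · 0.41821 · 0.16 = 0.33457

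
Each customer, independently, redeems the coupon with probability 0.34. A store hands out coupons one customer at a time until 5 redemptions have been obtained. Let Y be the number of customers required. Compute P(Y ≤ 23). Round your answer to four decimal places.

0.9331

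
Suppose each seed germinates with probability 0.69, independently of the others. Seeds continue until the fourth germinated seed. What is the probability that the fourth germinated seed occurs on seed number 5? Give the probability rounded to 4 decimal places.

0.2811

Y = trial on which the fourth success occurs; negative binomial, r=4, p=0.69.
P(Y=5) = C(4,3) · p^4 · (1−p)^1
= 4 · 0.22667 · 0.31 = 0.281072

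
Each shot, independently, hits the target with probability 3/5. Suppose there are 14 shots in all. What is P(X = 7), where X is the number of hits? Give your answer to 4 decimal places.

0.1574

X ~ Binomial(n=14, p=0.60).
P(X=7) = C(14,7) · p^7 · (1−p)^7
= 3432 · 0.027994 · 0.0016384 = 0.157408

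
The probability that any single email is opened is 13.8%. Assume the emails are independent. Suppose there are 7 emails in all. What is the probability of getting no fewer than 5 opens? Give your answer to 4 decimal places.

X ~ Binomial(7, 0.138); P(X ≥ 5) = Σ C(7,k) p^k (1−p)^(7−k) over k:
  k=5: C(7,5)·0.138^5·0.862^2 = 0.000781
  k=6: C(7,6)·0.138^6·0.862^1 = 0.000042
  k=7: C(7,7)·0.138^7·0.862^0 = 0.000001
Total = 0.000824

0.0008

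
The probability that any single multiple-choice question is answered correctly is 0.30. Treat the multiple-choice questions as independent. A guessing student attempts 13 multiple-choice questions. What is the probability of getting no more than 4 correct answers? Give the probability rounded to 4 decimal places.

0.6543

X ~ Binomial(13, 0.30); P(X ≤ 4) = Σ C(13,k) p^k (1−p)^(13−k) over k:
  k=0: C(13,0)·0.30^0·0.70^13 = 0.009689
  k=1: C(13,1)·0.30^1·0.70^12 = 0.053981
  k=2: C(13,2)·0.30^2·0.70^11 = 0.138808
  k=3: C(13,3)·0.30^3·0.70^10 = 0.218127
  k=4: C(13,4)·0.30^4·0.70^9 = 0.233708
Total = 0.654314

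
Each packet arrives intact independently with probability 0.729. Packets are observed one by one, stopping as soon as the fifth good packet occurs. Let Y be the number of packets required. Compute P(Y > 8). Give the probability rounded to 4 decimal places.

0.1449

Needing more than 8 packets ⇔ fewer than 5 successes in the first 8. With X ~ Binomial(8, 0.729), P(Y > 8) = P(X ≤ 4).
  k=0: C(8,0)·0.729^0·0.271^8 = 0.000029
  k=1: C(8,1)·0.729^1·0.271^7 = 0.000626
  k=2: C(8,2)·0.729^2·0.271^6 = 0.005894
  k=3: C(8,3)·0.729^3·0.271^5 = 0.031712
  k=4: C(8,4)·0.729^4·0.271^4 = 0.106631
P(X ≤ 4) = 0.144892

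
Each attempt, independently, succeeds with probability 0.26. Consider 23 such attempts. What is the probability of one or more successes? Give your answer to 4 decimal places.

P(at least one) = 1 − P(none) = 1 − (1 − 0.26)^23
= 1 − 0.000982 = 0.999018

0.9990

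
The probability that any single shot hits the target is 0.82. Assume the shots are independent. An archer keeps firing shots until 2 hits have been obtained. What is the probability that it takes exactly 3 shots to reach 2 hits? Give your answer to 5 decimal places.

0.24206

Y = trial on which the second success occurs; negative binomial, r=2, p=0.82.
P(Y=3) = C(2,1) · p^2 · (1−p)^1
= 2 · 0.6724 · 0.18 = 0.2420640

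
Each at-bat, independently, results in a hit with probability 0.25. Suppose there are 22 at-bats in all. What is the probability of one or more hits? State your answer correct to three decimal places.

0.998

P(at least one) = 1 − P(none) = 1 − (1 − 0.25)^22
= 1 − 0.00178 = 0.99822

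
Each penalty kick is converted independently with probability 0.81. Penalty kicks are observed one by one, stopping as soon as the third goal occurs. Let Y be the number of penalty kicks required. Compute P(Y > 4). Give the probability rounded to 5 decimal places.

Needing more than 4 penalty kicks ⇔ fewer than 3 successes in the first 4. With X ~ Binomial(4, 0.81), P(Y > 4) = P(X ≤ 2).
  k=0: C(4,0)·0.81^0·0.19^4 = 0.0013032
  k=1: C(4,1)·0.81^1·0.19^3 = 0.0222232
  k=2: C(4,2)·0.81^2·0.19^2 = 0.1421113
P(X ≤ 2) = 0.1656376

0.16564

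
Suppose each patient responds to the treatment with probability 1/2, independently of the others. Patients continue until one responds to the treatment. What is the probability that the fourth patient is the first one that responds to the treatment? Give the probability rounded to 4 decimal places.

0.0625

Geometric (trials to first success), p = 0.50.
P(Y = 4) = (1−p)^3 · p = 0.125 · 0.50 = 0.062500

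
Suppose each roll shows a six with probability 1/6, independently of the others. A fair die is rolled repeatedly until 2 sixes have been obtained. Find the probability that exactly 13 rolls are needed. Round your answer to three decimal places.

0.045

Y = trial on which the second success occurs; negative binomial, r=2, p=0.166667.
P(Y=13) = C(12,1) · p^2 · (1−p)^11
= 12 · 0.027778 · 0.13459 = 0.04486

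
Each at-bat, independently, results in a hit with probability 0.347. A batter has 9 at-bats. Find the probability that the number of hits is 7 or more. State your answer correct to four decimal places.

X ~ Binomial(9, 0.347); P(X ≥ 7) = Σ C(9,k) p^k (1−p)^(9−k) over k:
  k=7: C(9,7)·0.347^7·0.653^2 = 0.009299
  k=8: C(9,8)·0.347^8·0.653^1 = 0.001235
  k=9: C(9,9)·0.347^9·0.653^0 = 0.000073
Total = 0.010607

0.0106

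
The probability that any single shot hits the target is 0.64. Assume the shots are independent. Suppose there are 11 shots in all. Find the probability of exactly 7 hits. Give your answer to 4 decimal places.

X ~ Binomial(n=11, p=0.64).
P(X=7) = C(11,7) · p^7 · (1−p)^4
= 330 · 0.04398 · 0.016796 = 0.243772

0.2438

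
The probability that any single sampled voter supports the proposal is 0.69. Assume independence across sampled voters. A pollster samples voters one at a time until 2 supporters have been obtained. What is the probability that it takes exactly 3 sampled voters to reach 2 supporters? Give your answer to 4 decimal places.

0.2952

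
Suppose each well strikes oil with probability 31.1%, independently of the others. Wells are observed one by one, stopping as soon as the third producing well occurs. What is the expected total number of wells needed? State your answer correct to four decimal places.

Y = total wells until the third success; negative binomial with r=3, p=0.311.
E[Y] = r / p = 3 / 0.311 = 9.646302

9.6463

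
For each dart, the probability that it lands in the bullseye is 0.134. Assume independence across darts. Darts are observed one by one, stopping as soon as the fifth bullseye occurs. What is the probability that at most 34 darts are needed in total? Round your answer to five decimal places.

Finishing within 34 darts ⇔ at least 5 successes in the first 34. With X ~ Binomial(34, 0.134), P(Y ≤ 34) = 1 − P(X ≤ 4).
  k=0: C(34,0)·0.134^0·0.866^34 = 0.0075095
  k=1: C(34,1)·0.134^1·0.866^33 = 0.0395070
  k=2: C(34,2)·0.134^2·0.866^32 = 0.1008660
  k=3: C(34,3)·0.134^3·0.866^31 = 0.1664795
  k=4: C(34,4)·0.134^4·0.866^30 = 0.1996408
1 − 0.5140027 = 0.4859973

0.48600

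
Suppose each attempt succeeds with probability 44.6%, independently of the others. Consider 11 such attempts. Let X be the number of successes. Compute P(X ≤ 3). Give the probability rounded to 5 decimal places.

0.19854

X ~ Binomial(11, 0.446); P(X ≤ 3) = Σ C(11,k) p^k (1−p)^(11−k) over k:
  k=0: C(11,0)·0.446^0·0.554^11 = 0.0015087
  k=1: C(11,1)·0.446^1·0.554^10 = 0.0133606
  k=2: C(11,2)·0.446^2·0.554^9 = 0.0537799
  k=3: C(11,3)·0.446^3·0.554^8 = 0.1298873
Total = 0.1985365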